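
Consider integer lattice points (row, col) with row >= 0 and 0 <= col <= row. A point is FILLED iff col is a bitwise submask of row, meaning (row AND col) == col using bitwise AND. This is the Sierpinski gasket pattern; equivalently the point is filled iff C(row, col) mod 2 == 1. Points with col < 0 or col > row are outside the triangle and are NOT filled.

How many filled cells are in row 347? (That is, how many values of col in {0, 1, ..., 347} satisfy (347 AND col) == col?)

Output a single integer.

Answer: 64

Derivation:
347 in binary = 101011011
popcount(347) = number of 1-bits in 101011011 = 6
A col c satisfies (347 AND c) == c iff every set bit of c is also set in 347; each of the 6 set bits of 347 can independently be on or off in c.
count = 2^6 = 64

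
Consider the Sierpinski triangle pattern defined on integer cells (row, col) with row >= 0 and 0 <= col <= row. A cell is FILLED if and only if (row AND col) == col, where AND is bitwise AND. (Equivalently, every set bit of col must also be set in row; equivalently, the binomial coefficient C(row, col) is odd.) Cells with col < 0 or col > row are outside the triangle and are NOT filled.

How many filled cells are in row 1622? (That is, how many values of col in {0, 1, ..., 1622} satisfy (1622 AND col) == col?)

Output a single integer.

Answer: 64

Derivation:
1622 in binary = 11001010110
popcount(1622) = number of 1-bits in 11001010110 = 6
A col c satisfies (1622 AND c) == c iff every set bit of c is also set in 1622; each of the 6 set bits of 1622 can independently be on or off in c.
count = 2^6 = 64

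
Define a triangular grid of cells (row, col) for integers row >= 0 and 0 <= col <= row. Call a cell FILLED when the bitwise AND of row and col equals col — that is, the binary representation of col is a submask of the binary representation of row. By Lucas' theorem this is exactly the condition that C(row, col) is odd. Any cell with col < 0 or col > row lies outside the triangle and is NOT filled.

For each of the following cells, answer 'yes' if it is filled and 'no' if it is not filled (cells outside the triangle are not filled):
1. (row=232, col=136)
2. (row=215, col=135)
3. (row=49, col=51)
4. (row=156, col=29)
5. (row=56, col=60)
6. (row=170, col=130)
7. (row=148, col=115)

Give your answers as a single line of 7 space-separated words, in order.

Answer: yes yes no no no yes no

Derivation:
(232,136): row=0b11101000, col=0b10001000, row AND col = 0b10001000 = 136; 136 == 136 -> filled
(215,135): row=0b11010111, col=0b10000111, row AND col = 0b10000111 = 135; 135 == 135 -> filled
(49,51): col outside [0, 49] -> not filled
(156,29): row=0b10011100, col=0b11101, row AND col = 0b11100 = 28; 28 != 29 -> empty
(56,60): col outside [0, 56] -> not filled
(170,130): row=0b10101010, col=0b10000010, row AND col = 0b10000010 = 130; 130 == 130 -> filled
(148,115): row=0b10010100, col=0b1110011, row AND col = 0b10000 = 16; 16 != 115 -> empty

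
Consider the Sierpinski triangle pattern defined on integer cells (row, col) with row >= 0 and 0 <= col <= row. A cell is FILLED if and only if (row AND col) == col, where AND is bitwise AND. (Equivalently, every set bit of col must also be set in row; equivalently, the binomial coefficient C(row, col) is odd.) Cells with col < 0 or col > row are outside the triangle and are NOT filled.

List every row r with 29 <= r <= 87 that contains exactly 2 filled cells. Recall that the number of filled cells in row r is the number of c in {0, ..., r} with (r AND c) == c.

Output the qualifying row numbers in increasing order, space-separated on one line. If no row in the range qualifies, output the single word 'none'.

Row r has 2^popcount(r) filled cells, so we need popcount(r) = log2(2) = 1.
Scan r = 29..87 and keep those with exactly 1 one-bits:
r=29=11101 popcount=4 -> skip
r=30=11110 popcount=4 -> skip
r=31=11111 popcount=5 -> skip
r=32=100000 popcount=1 -> KEEP
r=33=100001 popcount=2 -> skip
r=34=100010 popcount=2 -> skip
r=35=100011 popcount=3 -> skip
r=36=100100 popcount=2 -> skip
r=37=100101 popcount=3 -> skip
r=38=100110 popcount=3 -> skip
r=39=100111 popcount=4 -> skip
r=40=101000 popcount=2 -> skip
r=41=101001 popcount=3 -> skip
r=42=101010 popcount=3 -> skip
r=43=101011 popcount=4 -> skip
r=44=101100 popcount=3 -> skip
r=45=101101 popcount=4 -> skip
r=46=101110 popcount=4 -> skip
r=47=101111 popcount=5 -> skip
r=48=110000 popcount=2 -> skip
r=49=110001 popcount=3 -> skip
r=50=110010 popcount=3 -> skip
r=51=110011 popcount=4 -> skip
r=52=110100 popcount=3 -> skip
r=53=110101 popcount=4 -> skip
r=54=110110 popcount=4 -> skip
r=55=110111 popcount=5 -> skip
r=56=111000 popcount=3 -> skip
r=57=111001 popcount=4 -> skip
r=58=111010 popcount=4 -> skip
r=59=111011 popcount=5 -> skip
r=60=111100 popcount=4 -> skip
r=61=111101 popcount=5 -> skip
r=62=111110 popcount=5 -> skip
r=63=111111 popcount=6 -> skip
r=64=1000000 popcount=1 -> KEEP
r=65=1000001 popcount=2 -> skip
r=66=1000010 popcount=2 -> skip
r=67=1000011 popcount=3 -> skip
r=68=1000100 popcount=2 -> skip
r=69=1000101 popcount=3 -> skip
r=70=1000110 popcount=3 -> skip
r=71=1000111 popcount=4 -> skip
r=72=1001000 popcount=2 -> skip
r=73=1001001 popcount=3 -> skip
r=74=1001010 popcount=3 -> skip
r=75=1001011 popcount=4 -> skip
r=76=1001100 popcount=3 -> skip
r=77=1001101 popcount=4 -> skip
r=78=1001110 popcount=4 -> skip
r=79=1001111 popcount=5 -> skip
r=80=1010000 popcount=2 -> skip
r=81=1010001 popcount=3 -> skip
r=82=1010010 popcount=3 -> skip
r=83=1010011 popcount=4 -> skip
r=84=1010100 popcount=3 -> skip
r=85=1010101 popcount=4 -> skip
r=86=1010110 popcount=4 -> skip
r=87=1010111 popcount=5 -> skip
Kept rows: 32 64

Answer: 32 64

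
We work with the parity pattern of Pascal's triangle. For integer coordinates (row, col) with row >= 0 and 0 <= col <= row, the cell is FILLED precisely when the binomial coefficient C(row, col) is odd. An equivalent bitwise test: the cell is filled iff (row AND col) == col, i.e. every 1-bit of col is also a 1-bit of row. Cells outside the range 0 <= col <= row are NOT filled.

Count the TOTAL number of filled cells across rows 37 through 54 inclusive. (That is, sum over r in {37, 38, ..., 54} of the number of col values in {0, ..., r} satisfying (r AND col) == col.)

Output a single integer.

r37=100101 pc3: +8 =8
r38=100110 pc3: +8 =16
r39=100111 pc4: +16 =32
r40=101000 pc2: +4 =36
r41=101001 pc3: +8 =44
r42=101010 pc3: +8 =52
r43=101011 pc4: +16 =68
r44=101100 pc3: +8 =76
r45=101101 pc4: +16 =92
r46=101110 pc4: +16 =108
r47=101111 pc5: +32 =140
r48=110000 pc2: +4 =144
r49=110001 pc3: +8 =152
r50=110010 pc3: +8 =160
r51=110011 pc4: +16 =176
r52=110100 pc3: +8 =184
r53=110101 pc4: +16 =200
r54=110110 pc4: +16 =216

Answer: 216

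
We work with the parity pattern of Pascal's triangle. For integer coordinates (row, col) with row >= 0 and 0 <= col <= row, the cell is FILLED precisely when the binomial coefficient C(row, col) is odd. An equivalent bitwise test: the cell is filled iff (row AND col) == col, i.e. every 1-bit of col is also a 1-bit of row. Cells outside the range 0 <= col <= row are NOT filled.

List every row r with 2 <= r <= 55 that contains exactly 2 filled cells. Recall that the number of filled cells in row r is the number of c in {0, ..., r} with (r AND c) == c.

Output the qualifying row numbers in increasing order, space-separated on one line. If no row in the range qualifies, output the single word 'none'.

Answer: 2 4 8 16 32

Derivation:
Row r has 2^popcount(r) filled cells, so we need popcount(r) = log2(2) = 1.
Scan r = 2..55 and keep those with exactly 1 one-bits:
r=2=10 popcount=1 -> KEEP
r=3=11 popcount=2 -> skip
r=4=100 popcount=1 -> KEEP
r=5=101 popcount=2 -> skip
r=6=110 popcount=2 -> skip
r=7=111 popcount=3 -> skip
r=8=1000 popcount=1 -> KEEP
r=9=1001 popcount=2 -> skip
r=10=1010 popcount=2 -> skip
r=11=1011 popcount=3 -> skip
r=12=1100 popcount=2 -> skip
r=13=1101 popcount=3 -> skip
r=14=1110 popcount=3 -> skip
r=15=1111 popcount=4 -> skip
r=16=10000 popcount=1 -> KEEP
r=17=10001 popcount=2 -> skip
r=18=10010 popcount=2 -> skip
r=19=10011 popcount=3 -> skip
r=20=10100 popcount=2 -> skip
r=21=10101 popcount=3 -> skip
r=22=10110 popcount=3 -> skip
r=23=10111 popcount=4 -> skip
r=24=11000 popcount=2 -> skip
r=25=11001 popcount=3 -> skip
r=26=11010 popcount=3 -> skip
r=27=11011 popcount=4 -> skip
r=28=11100 popcount=3 -> skip
r=29=11101 popcount=4 -> skip
r=30=11110 popcount=4 -> skip
r=31=11111 popcount=5 -> skip
r=32=100000 popcount=1 -> KEEP
r=33=100001 popcount=2 -> skip
r=34=100010 popcount=2 -> skip
r=35=100011 popcount=3 -> skip
r=36=100100 popcount=2 -> skip
r=37=100101 popcount=3 -> skip
r=38=100110 popcount=3 -> skip
r=39=100111 popcount=4 -> skip
r=40=101000 popcount=2 -> skip
r=41=101001 popcount=3 -> skip
r=42=101010 popcount=3 -> skip
r=43=101011 popcount=4 -> skip
r=44=101100 popcount=3 -> skip
r=45=101101 popcount=4 -> skip
r=46=101110 popcount=4 -> skip
r=47=101111 popcount=5 -> skip
r=48=110000 popcount=2 -> skip
r=49=110001 popcount=3 -> skip
r=50=110010 popcount=3 -> skip
r=51=110011 popcount=4 -> skip
r=52=110100 popcount=3 -> skip
r=53=110101 popcount=4 -> skip
r=54=110110 popcount=4 -> skip
r=55=110111 popcount=5 -> skip
Kept rows: 2 4 8 16 32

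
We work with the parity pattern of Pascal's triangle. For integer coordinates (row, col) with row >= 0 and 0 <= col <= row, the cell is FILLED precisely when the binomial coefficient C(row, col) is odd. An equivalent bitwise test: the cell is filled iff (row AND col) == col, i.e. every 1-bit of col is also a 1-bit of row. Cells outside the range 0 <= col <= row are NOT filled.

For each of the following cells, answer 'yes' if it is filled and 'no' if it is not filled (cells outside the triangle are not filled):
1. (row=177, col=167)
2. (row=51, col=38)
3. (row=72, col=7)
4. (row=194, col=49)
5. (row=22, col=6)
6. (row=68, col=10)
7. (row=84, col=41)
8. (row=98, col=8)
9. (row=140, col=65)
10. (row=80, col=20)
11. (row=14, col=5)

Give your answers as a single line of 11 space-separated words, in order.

(177,167): row=0b10110001, col=0b10100111, row AND col = 0b10100001 = 161; 161 != 167 -> empty
(51,38): row=0b110011, col=0b100110, row AND col = 0b100010 = 34; 34 != 38 -> empty
(72,7): row=0b1001000, col=0b111, row AND col = 0b0 = 0; 0 != 7 -> empty
(194,49): row=0b11000010, col=0b110001, row AND col = 0b0 = 0; 0 != 49 -> empty
(22,6): row=0b10110, col=0b110, row AND col = 0b110 = 6; 6 == 6 -> filled
(68,10): row=0b1000100, col=0b1010, row AND col = 0b0 = 0; 0 != 10 -> empty
(84,41): row=0b1010100, col=0b101001, row AND col = 0b0 = 0; 0 != 41 -> empty
(98,8): row=0b1100010, col=0b1000, row AND col = 0b0 = 0; 0 != 8 -> empty
(140,65): row=0b10001100, col=0b1000001, row AND col = 0b0 = 0; 0 != 65 -> empty
(80,20): row=0b1010000, col=0b10100, row AND col = 0b10000 = 16; 16 != 20 -> empty
(14,5): row=0b1110, col=0b101, row AND col = 0b100 = 4; 4 != 5 -> empty

Answer: no no no no yes no no no no no no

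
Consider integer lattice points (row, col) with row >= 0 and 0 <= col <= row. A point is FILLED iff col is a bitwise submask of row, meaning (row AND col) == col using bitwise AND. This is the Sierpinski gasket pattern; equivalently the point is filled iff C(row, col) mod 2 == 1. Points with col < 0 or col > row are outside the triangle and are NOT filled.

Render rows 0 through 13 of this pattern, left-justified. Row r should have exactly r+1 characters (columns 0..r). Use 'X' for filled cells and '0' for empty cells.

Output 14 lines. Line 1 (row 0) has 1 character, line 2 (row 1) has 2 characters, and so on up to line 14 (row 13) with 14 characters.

r0=0: X
r1=1: XX
r2=10: X0X
r3=11: XXXX
r4=100: X000X
r5=101: XX00XX
r6=110: X0X0X0X
r7=111: XXXXXXXX
r8=1000: X0000000X
r9=1001: XX000000XX
r10=1010: X0X00000X0X
r11=1011: XXXX0000XXXX
r12=1100: X000X000X000X
r13=1101: XX00XX00XX00XX

Answer: X
XX
X0X
XXXX
X000X
XX00XX
X0X0X0X
XXXXXXXX
X0000000X
XX000000XX
X0X00000X0X
XXXX0000XXXX
X000X000X000X
XX00XX00XX00XX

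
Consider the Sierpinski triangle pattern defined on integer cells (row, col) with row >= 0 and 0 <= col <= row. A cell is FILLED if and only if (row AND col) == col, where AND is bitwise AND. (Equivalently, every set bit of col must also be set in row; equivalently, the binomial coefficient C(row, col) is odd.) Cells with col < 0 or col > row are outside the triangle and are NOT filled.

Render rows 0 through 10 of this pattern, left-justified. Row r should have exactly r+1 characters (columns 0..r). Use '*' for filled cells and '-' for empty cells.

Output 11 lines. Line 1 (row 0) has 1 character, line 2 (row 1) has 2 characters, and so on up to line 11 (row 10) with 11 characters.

Answer: *
**
*-*
****
*---*
**--**
*-*-*-*
********
*-------*
**------**
*-*-----*-*

Derivation:
r0=0: *
r1=1: **
r2=10: *-*
r3=11: ****
r4=100: *---*
r5=101: **--**
r6=110: *-*-*-*
r7=111: ********
r8=1000: *-------*
r9=1001: **------**
r10=1010: *-*-----*-*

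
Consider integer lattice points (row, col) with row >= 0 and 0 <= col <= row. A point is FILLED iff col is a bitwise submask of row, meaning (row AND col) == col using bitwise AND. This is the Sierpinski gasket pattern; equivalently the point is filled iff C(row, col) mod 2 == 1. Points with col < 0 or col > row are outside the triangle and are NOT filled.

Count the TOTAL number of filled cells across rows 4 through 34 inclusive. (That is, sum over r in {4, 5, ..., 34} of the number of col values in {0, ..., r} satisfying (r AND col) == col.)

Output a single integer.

r4=100 pc1: +2 =2
r5=101 pc2: +4 =6
r6=110 pc2: +4 =10
r7=111 pc3: +8 =18
r8=1000 pc1: +2 =20
r9=1001 pc2: +4 =24
r10=1010 pc2: +4 =28
r11=1011 pc3: +8 =36
r12=1100 pc2: +4 =40
r13=1101 pc3: +8 =48
r14=1110 pc3: +8 =56
r15=1111 pc4: +16 =72
r16=10000 pc1: +2 =74
r17=10001 pc2: +4 =78
r18=10010 pc2: +4 =82
r19=10011 pc3: +8 =90
r20=10100 pc2: +4 =94
r21=10101 pc3: +8 =102
r22=10110 pc3: +8 =110
r23=10111 pc4: +16 =126
r24=11000 pc2: +4 =130
r25=11001 pc3: +8 =138
r26=11010 pc3: +8 =146
r27=11011 pc4: +16 =162
r28=11100 pc3: +8 =170
r29=11101 pc4: +16 =186
r30=11110 pc4: +16 =202
r31=11111 pc5: +32 =234
r32=100000 pc1: +2 =236
r33=100001 pc2: +4 =240
r34=100010 pc2: +4 =244

Answer: 244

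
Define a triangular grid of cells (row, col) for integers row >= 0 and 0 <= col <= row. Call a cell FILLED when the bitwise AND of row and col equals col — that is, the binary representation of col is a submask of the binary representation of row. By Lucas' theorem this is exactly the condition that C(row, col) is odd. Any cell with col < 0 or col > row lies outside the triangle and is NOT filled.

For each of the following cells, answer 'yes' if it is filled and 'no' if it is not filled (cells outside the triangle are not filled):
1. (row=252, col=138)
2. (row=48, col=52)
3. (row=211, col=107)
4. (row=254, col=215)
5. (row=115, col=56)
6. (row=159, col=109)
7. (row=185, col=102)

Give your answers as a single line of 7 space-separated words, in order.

Answer: no no no no no no no

Derivation:
(252,138): row=0b11111100, col=0b10001010, row AND col = 0b10001000 = 136; 136 != 138 -> empty
(48,52): col outside [0, 48] -> not filled
(211,107): row=0b11010011, col=0b1101011, row AND col = 0b1000011 = 67; 67 != 107 -> empty
(254,215): row=0b11111110, col=0b11010111, row AND col = 0b11010110 = 214; 214 != 215 -> empty
(115,56): row=0b1110011, col=0b111000, row AND col = 0b110000 = 48; 48 != 56 -> empty
(159,109): row=0b10011111, col=0b1101101, row AND col = 0b1101 = 13; 13 != 109 -> empty
(185,102): row=0b10111001, col=0b1100110, row AND col = 0b100000 = 32; 32 != 102 -> empty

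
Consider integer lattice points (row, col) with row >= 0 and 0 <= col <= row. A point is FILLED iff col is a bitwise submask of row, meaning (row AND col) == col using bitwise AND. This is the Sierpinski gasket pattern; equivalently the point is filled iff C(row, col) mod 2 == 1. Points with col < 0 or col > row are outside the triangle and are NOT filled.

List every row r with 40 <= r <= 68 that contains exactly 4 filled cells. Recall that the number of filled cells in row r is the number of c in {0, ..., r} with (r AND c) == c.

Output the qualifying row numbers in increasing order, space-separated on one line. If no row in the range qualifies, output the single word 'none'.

Answer: 40 48 65 66 68

Derivation:
Row r has 2^popcount(r) filled cells, so we need popcount(r) = log2(4) = 2.
Scan r = 40..68 and keep those with exactly 2 one-bits:
r=40=101000 popcount=2 -> KEEP
r=41=101001 popcount=3 -> skip
r=42=101010 popcount=3 -> skip
r=43=101011 popcount=4 -> skip
r=44=101100 popcount=3 -> skip
r=45=101101 popcount=4 -> skip
r=46=101110 popcount=4 -> skip
r=47=101111 popcount=5 -> skip
r=48=110000 popcount=2 -> KEEP
r=49=110001 popcount=3 -> skip
r=50=110010 popcount=3 -> skip
r=51=110011 popcount=4 -> skip
r=52=110100 popcount=3 -> skip
r=53=110101 popcount=4 -> skip
r=54=110110 popcount=4 -> skip
r=55=110111 popcount=5 -> skip
r=56=111000 popcount=3 -> skip
r=57=111001 popcount=4 -> skip
r=58=111010 popcount=4 -> skip
r=59=111011 popcount=5 -> skip
r=60=111100 popcount=4 -> skip
r=61=111101 popcount=5 -> skip
r=62=111110 popcount=5 -> skip
r=63=111111 popcount=6 -> skip
r=64=1000000 popcount=1 -> skip
r=65=1000001 popcount=2 -> KEEP
r=66=1000010 popcount=2 -> KEEP
r=67=1000011 popcount=3 -> skip
r=68=1000100 popcount=2 -> KEEP
Kept rows: 40 48 65 66 68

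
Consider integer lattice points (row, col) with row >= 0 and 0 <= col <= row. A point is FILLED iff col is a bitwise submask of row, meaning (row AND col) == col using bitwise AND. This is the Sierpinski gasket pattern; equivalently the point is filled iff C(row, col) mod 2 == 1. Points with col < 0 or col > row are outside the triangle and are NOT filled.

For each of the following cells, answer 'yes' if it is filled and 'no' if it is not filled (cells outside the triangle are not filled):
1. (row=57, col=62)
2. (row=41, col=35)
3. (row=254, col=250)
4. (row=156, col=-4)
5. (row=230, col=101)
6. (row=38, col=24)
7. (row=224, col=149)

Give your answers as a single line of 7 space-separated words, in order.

Answer: no no yes no no no no

Derivation:
(57,62): col outside [0, 57] -> not filled
(41,35): row=0b101001, col=0b100011, row AND col = 0b100001 = 33; 33 != 35 -> empty
(254,250): row=0b11111110, col=0b11111010, row AND col = 0b11111010 = 250; 250 == 250 -> filled
(156,-4): col outside [0, 156] -> not filled
(230,101): row=0b11100110, col=0b1100101, row AND col = 0b1100100 = 100; 100 != 101 -> empty
(38,24): row=0b100110, col=0b11000, row AND col = 0b0 = 0; 0 != 24 -> empty
(224,149): row=0b11100000, col=0b10010101, row AND col = 0b10000000 = 128; 128 != 149 -> empty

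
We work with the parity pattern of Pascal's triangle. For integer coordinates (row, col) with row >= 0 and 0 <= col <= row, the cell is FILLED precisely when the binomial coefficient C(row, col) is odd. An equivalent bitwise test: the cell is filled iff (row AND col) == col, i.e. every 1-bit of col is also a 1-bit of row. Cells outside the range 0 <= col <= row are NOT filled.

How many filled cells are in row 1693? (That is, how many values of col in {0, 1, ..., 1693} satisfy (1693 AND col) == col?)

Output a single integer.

1693 in binary = 11010011101
popcount(1693) = number of 1-bits in 11010011101 = 7
A col c satisfies (1693 AND c) == c iff every set bit of c is also set in 1693; each of the 7 set bits of 1693 can independently be on or off in c.
count = 2^7 = 128

Answer: 128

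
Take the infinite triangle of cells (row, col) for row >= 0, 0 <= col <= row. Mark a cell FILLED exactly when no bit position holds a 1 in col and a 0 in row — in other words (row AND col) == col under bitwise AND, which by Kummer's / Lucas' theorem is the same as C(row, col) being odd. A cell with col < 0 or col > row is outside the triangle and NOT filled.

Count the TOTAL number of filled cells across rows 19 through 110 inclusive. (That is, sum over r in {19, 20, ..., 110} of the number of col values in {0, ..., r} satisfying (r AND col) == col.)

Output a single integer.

r19=10011 pc3: +8 =8
r20=10100 pc2: +4 =12
r21=10101 pc3: +8 =20
r22=10110 pc3: +8 =28
r23=10111 pc4: +16 =44
r24=11000 pc2: +4 =48
r25=11001 pc3: +8 =56
r26=11010 pc3: +8 =64
r27=11011 pc4: +16 =80
r28=11100 pc3: +8 =88
r29=11101 pc4: +16 =104
r30=11110 pc4: +16 =120
r31=11111 pc5: +32 =152
r32=100000 pc1: +2 =154
r33=100001 pc2: +4 =158
r34=100010 pc2: +4 =162
r35=100011 pc3: +8 =170
r36=100100 pc2: +4 =174
r37=100101 pc3: +8 =182
r38=100110 pc3: +8 =190
r39=100111 pc4: +16 =206
r40=101000 pc2: +4 =210
r41=101001 pc3: +8 =218
r42=101010 pc3: +8 =226
r43=101011 pc4: +16 =242
r44=101100 pc3: +8 =250
r45=101101 pc4: +16 =266
r46=101110 pc4: +16 =282
r47=101111 pc5: +32 =314
r48=110000 pc2: +4 =318
r49=110001 pc3: +8 =326
r50=110010 pc3: +8 =334
r51=110011 pc4: +16 =350
r52=110100 pc3: +8 =358
r53=110101 pc4: +16 =374
r54=110110 pc4: +16 =390
r55=110111 pc5: +32 =422
r56=111000 pc3: +8 =430
r57=111001 pc4: +16 =446
r58=111010 pc4: +16 =462
r59=111011 pc5: +32 =494
r60=111100 pc4: +16 =510
r61=111101 pc5: +32 =542
r62=111110 pc5: +32 =574
r63=111111 pc6: +64 =638
r64=1000000 pc1: +2 =640
r65=1000001 pc2: +4 =644
r66=1000010 pc2: +4 =648
r67=1000011 pc3: +8 =656
r68=1000100 pc2: +4 =660
r69=1000101 pc3: +8 =668
r70=1000110 pc3: +8 =676
r71=1000111 pc4: +16 =692
r72=1001000 pc2: +4 =696
r73=1001001 pc3: +8 =704
r74=1001010 pc3: +8 =712
r75=1001011 pc4: +16 =728
r76=1001100 pc3: +8 =736
r77=1001101 pc4: +16 =752
r78=1001110 pc4: +16 =768
r79=1001111 pc5: +32 =800
r80=1010000 pc2: +4 =804
r81=1010001 pc3: +8 =812
r82=1010010 pc3: +8 =820
r83=1010011 pc4: +16 =836
r84=1010100 pc3: +8 =844
r85=1010101 pc4: +16 =860
r86=1010110 pc4: +16 =876
r87=1010111 pc5: +32 =908
r88=1011000 pc3: +8 =916
r89=1011001 pc4: +16 =932
r90=1011010 pc4: +16 =948
r91=1011011 pc5: +32 =980
r92=1011100 pc4: +16 =996
r93=1011101 pc5: +32 =1028
r94=1011110 pc5: +32 =1060
r95=1011111 pc6: +64 =1124
r96=1100000 pc2: +4 =1128
r97=1100001 pc3: +8 =1136
r98=1100010 pc3: +8 =1144
r99=1100011 pc4: +16 =1160
r100=1100100 pc3: +8 =1168
r101=1100101 pc4: +16 =1184
r102=1100110 pc4: +16 =1200
r103=1100111 pc5: +32 =1232
r104=1101000 pc3: +8 =1240
r105=1101001 pc4: +16 =1256
r106=1101010 pc4: +16 =1272
r107=1101011 pc5: +32 =1304
r108=1101100 pc4: +16 =1320
r109=1101101 pc5: +32 =1352
r110=1101110 pc5: +32 =1384

Answer: 1384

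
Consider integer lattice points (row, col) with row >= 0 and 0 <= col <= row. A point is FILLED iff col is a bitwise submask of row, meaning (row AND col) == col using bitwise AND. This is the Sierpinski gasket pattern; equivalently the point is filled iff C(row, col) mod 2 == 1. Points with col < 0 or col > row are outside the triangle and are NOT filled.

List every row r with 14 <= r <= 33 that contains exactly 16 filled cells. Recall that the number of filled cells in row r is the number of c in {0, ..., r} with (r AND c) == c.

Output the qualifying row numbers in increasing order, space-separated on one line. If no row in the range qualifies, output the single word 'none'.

Answer: 15 23 27 29 30

Derivation:
Row r has 2^popcount(r) filled cells, so we need popcount(r) = log2(16) = 4.
Scan r = 14..33 and keep those with exactly 4 one-bits:
r=14=1110 popcount=3 -> skip
r=15=1111 popcount=4 -> KEEP
r=16=10000 popcount=1 -> skip
r=17=10001 popcount=2 -> skip
r=18=10010 popcount=2 -> skip
r=19=10011 popcount=3 -> skip
r=20=10100 popcount=2 -> skip
r=21=10101 popcount=3 -> skip
r=22=10110 popcount=3 -> skip
r=23=10111 popcount=4 -> KEEP
r=24=11000 popcount=2 -> skip
r=25=11001 popcount=3 -> skip
r=26=11010 popcount=3 -> skip
r=27=11011 popcount=4 -> KEEP
r=28=11100 popcount=3 -> skip
r=29=11101 popcount=4 -> KEEP
r=30=11110 popcount=4 -> KEEP
r=31=11111 popcount=5 -> skip
r=32=100000 popcount=1 -> skip
r=33=100001 popcount=2 -> skip
Kept rows: 15 23 27 29 30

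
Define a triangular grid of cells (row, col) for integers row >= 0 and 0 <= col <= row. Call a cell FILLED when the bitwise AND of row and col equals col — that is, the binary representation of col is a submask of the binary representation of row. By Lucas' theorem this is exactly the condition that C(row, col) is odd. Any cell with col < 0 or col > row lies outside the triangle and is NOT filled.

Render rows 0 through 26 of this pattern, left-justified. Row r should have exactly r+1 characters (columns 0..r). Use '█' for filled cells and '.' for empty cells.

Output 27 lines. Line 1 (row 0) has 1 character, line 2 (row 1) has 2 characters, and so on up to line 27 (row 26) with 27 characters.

r0=0: █
r1=1: ██
r2=10: █.█
r3=11: ████
r4=100: █...█
r5=101: ██..██
r6=110: █.█.█.█
r7=111: ████████
r8=1000: █.......█
r9=1001: ██......██
r10=1010: █.█.....█.█
r11=1011: ████....████
r12=1100: █...█...█...█
r13=1101: ██..██..██..██
r14=1110: █.█.█.█.█.█.█.█
r15=1111: ████████████████
r16=10000: █...............█
r17=10001: ██..............██
r18=10010: █.█.............█.█
r19=10011: ████............████
r20=10100: █...█...........█...█
r21=10101: ██..██..........██..██
r22=10110: █.█.█.█.........█.█.█.█
r23=10111: ████████........████████
r24=11000: █.......█.......█.......█
r25=11001: ██......██......██......██
r26=11010: █.█.....█.█.....█.█.....█.█

Answer: █
██
█.█
████
█...█
██..██
█.█.█.█
████████
█.......█
██......██
█.█.....█.█
████....████
█...█...█...█
██..██..██..██
█.█.█.█.█.█.█.█
████████████████
█...............█
██..............██
█.█.............█.█
████............████
█...█...........█...█
██..██..........██..██
█.█.█.█.........█.█.█.█
████████........████████
█.......█.......█.......█
██......██......██......██
█.█.....█.█.....█.█.....█.█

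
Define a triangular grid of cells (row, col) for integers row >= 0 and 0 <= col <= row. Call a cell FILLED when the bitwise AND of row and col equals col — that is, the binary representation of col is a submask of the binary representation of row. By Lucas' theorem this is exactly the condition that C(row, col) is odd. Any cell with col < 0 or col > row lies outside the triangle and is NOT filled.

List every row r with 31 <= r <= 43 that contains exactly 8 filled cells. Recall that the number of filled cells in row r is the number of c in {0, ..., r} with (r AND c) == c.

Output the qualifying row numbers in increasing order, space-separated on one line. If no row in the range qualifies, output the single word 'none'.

Row r has 2^popcount(r) filled cells, so we need popcount(r) = log2(8) = 3.
Scan r = 31..43 and keep those with exactly 3 one-bits:
r=31=11111 popcount=5 -> skip
r=32=100000 popcount=1 -> skip
r=33=100001 popcount=2 -> skip
r=34=100010 popcount=2 -> skip
r=35=100011 popcount=3 -> KEEP
r=36=100100 popcount=2 -> skip
r=37=100101 popcount=3 -> KEEP
r=38=100110 popcount=3 -> KEEP
r=39=100111 popcount=4 -> skip
r=40=101000 popcount=2 -> skip
r=41=101001 popcount=3 -> KEEP
r=42=101010 popcount=3 -> KEEP
r=43=101011 popcount=4 -> skip
Kept rows: 35 37 38 41 42

Answer: 35 37 38 41 42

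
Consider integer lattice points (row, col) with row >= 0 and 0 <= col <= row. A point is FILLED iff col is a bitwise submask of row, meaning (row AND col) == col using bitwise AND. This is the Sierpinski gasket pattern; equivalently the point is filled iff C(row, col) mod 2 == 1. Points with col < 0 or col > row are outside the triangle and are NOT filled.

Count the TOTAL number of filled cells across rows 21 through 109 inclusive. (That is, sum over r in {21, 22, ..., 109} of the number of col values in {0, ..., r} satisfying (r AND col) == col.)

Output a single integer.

Answer: 1340

Derivation:
r21=10101 pc3: +8 =8
r22=10110 pc3: +8 =16
r23=10111 pc4: +16 =32
r24=11000 pc2: +4 =36
r25=11001 pc3: +8 =44
r26=11010 pc3: +8 =52
r27=11011 pc4: +16 =68
r28=11100 pc3: +8 =76
r29=11101 pc4: +16 =92
r30=11110 pc4: +16 =108
r31=11111 pc5: +32 =140
r32=100000 pc1: +2 =142
r33=100001 pc2: +4 =146
r34=100010 pc2: +4 =150
r35=100011 pc3: +8 =158
r36=100100 pc2: +4 =162
r37=100101 pc3: +8 =170
r38=100110 pc3: +8 =178
r39=100111 pc4: +16 =194
r40=101000 pc2: +4 =198
r41=101001 pc3: +8 =206
r42=101010 pc3: +8 =214
r43=101011 pc4: +16 =230
r44=101100 pc3: +8 =238
r45=101101 pc4: +16 =254
r46=101110 pc4: +16 =270
r47=101111 pc5: +32 =302
r48=110000 pc2: +4 =306
r49=110001 pc3: +8 =314
r50=110010 pc3: +8 =322
r51=110011 pc4: +16 =338
r52=110100 pc3: +8 =346
r53=110101 pc4: +16 =362
r54=110110 pc4: +16 =378
r55=110111 pc5: +32 =410
r56=111000 pc3: +8 =418
r57=111001 pc4: +16 =434
r58=111010 pc4: +16 =450
r59=111011 pc5: +32 =482
r60=111100 pc4: +16 =498
r61=111101 pc5: +32 =530
r62=111110 pc5: +32 =562
r63=111111 pc6: +64 =626
r64=1000000 pc1: +2 =628
r65=1000001 pc2: +4 =632
r66=1000010 pc2: +4 =636
r67=1000011 pc3: +8 =644
r68=1000100 pc2: +4 =648
r69=1000101 pc3: +8 =656
r70=1000110 pc3: +8 =664
r71=1000111 pc4: +16 =680
r72=1001000 pc2: +4 =684
r73=1001001 pc3: +8 =692
r74=1001010 pc3: +8 =700
r75=1001011 pc4: +16 =716
r76=1001100 pc3: +8 =724
r77=1001101 pc4: +16 =740
r78=1001110 pc4: +16 =756
r79=1001111 pc5: +32 =788
r80=1010000 pc2: +4 =792
r81=1010001 pc3: +8 =800
r82=1010010 pc3: +8 =808
r83=1010011 pc4: +16 =824
r84=1010100 pc3: +8 =832
r85=1010101 pc4: +16 =848
r86=1010110 pc4: +16 =864
r87=1010111 pc5: +32 =896
r88=1011000 pc3: +8 =904
r89=1011001 pc4: +16 =920
r90=1011010 pc4: +16 =936
r91=1011011 pc5: +32 =968
r92=1011100 pc4: +16 =984
r93=1011101 pc5: +32 =1016
r94=1011110 pc5: +32 =1048
r95=1011111 pc6: +64 =1112
r96=1100000 pc2: +4 =1116
r97=1100001 pc3: +8 =1124
r98=1100010 pc3: +8 =1132
r99=1100011 pc4: +16 =1148
r100=1100100 pc3: +8 =1156
r101=1100101 pc4: +16 =1172
r102=1100110 pc4: +16 =1188
r103=1100111 pc5: +32 =1220
r104=1101000 pc3: +8 =1228
r105=1101001 pc4: +16 =1244
r106=1101010 pc4: +16 =1260
r107=1101011 pc5: +32 =1292
r108=1101100 pc4: +16 =1308
r109=1101101 pc5: +32 =1340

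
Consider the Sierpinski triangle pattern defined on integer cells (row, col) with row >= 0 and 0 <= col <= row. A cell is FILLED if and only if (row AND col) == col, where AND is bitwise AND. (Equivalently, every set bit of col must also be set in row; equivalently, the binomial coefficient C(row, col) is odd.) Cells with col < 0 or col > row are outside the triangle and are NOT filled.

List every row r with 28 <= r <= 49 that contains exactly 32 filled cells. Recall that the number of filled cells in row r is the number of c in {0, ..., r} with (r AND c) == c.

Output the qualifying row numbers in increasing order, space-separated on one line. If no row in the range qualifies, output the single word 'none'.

Answer: 31 47

Derivation:
Row r has 2^popcount(r) filled cells, so we need popcount(r) = log2(32) = 5.
Scan r = 28..49 and keep those with exactly 5 one-bits:
r=28=11100 popcount=3 -> skip
r=29=11101 popcount=4 -> skip
r=30=11110 popcount=4 -> skip
r=31=11111 popcount=5 -> KEEP
r=32=100000 popcount=1 -> skip
r=33=100001 popcount=2 -> skip
r=34=100010 popcount=2 -> skip
r=35=100011 popcount=3 -> skip
r=36=100100 popcount=2 -> skip
r=37=100101 popcount=3 -> skip
r=38=100110 popcount=3 -> skip
r=39=100111 popcount=4 -> skip
r=40=101000 popcount=2 -> skip
r=41=101001 popcount=3 -> skip
r=42=101010 popcount=3 -> skip
r=43=101011 popcount=4 -> skip
r=44=101100 popcount=3 -> skip
r=45=101101 popcount=4 -> skip
r=46=101110 popcount=4 -> skip
r=47=101111 popcount=5 -> KEEP
r=48=110000 popcount=2 -> skip
r=49=110001 popcount=3 -> skip
Kept rows: 31 47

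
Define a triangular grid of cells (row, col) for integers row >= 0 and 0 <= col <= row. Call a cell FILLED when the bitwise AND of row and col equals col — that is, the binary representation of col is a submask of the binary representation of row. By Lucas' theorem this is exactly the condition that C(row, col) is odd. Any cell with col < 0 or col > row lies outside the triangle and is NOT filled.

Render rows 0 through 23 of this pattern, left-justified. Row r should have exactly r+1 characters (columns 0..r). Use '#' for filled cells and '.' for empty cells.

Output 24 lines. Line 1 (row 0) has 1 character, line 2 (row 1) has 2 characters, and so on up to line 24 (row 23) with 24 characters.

r0=0: #
r1=1: ##
r2=10: #.#
r3=11: ####
r4=100: #...#
r5=101: ##..##
r6=110: #.#.#.#
r7=111: ########
r8=1000: #.......#
r9=1001: ##......##
r10=1010: #.#.....#.#
r11=1011: ####....####
r12=1100: #...#...#...#
r13=1101: ##..##..##..##
r14=1110: #.#.#.#.#.#.#.#
r15=1111: ################
r16=10000: #...............#
r17=10001: ##..............##
r18=10010: #.#.............#.#
r19=10011: ####............####
r20=10100: #...#...........#...#
r21=10101: ##..##..........##..##
r22=10110: #.#.#.#.........#.#.#.#
r23=10111: ########........########

Answer: #
##
#.#
####
#...#
##..##
#.#.#.#
########
#.......#
##......##
#.#.....#.#
####....####
#...#...#...#
##..##..##..##
#.#.#.#.#.#.#.#
################
#...............#
##..............##
#.#.............#.#
####............####
#...#...........#...#
##..##..........##..##
#.#.#.#.........#.#.#.#
########........########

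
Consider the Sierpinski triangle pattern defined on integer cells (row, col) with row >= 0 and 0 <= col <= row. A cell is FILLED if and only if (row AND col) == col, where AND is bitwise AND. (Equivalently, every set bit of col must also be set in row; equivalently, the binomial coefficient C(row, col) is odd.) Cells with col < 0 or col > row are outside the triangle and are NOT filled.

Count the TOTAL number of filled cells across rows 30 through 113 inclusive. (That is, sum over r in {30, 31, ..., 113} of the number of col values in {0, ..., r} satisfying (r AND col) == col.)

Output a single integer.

Answer: 1368

Derivation:
r30=11110 pc4: +16 =16
r31=11111 pc5: +32 =48
r32=100000 pc1: +2 =50
r33=100001 pc2: +4 =54
r34=100010 pc2: +4 =58
r35=100011 pc3: +8 =66
r36=100100 pc2: +4 =70
r37=100101 pc3: +8 =78
r38=100110 pc3: +8 =86
r39=100111 pc4: +16 =102
r40=101000 pc2: +4 =106
r41=101001 pc3: +8 =114
r42=101010 pc3: +8 =122
r43=101011 pc4: +16 =138
r44=101100 pc3: +8 =146
r45=101101 pc4: +16 =162
r46=101110 pc4: +16 =178
r47=101111 pc5: +32 =210
r48=110000 pc2: +4 =214
r49=110001 pc3: +8 =222
r50=110010 pc3: +8 =230
r51=110011 pc4: +16 =246
r52=110100 pc3: +8 =254
r53=110101 pc4: +16 =270
r54=110110 pc4: +16 =286
r55=110111 pc5: +32 =318
r56=111000 pc3: +8 =326
r57=111001 pc4: +16 =342
r58=111010 pc4: +16 =358
r59=111011 pc5: +32 =390
r60=111100 pc4: +16 =406
r61=111101 pc5: +32 =438
r62=111110 pc5: +32 =470
r63=111111 pc6: +64 =534
r64=1000000 pc1: +2 =536
r65=1000001 pc2: +4 =540
r66=1000010 pc2: +4 =544
r67=1000011 pc3: +8 =552
r68=1000100 pc2: +4 =556
r69=1000101 pc3: +8 =564
r70=1000110 pc3: +8 =572
r71=1000111 pc4: +16 =588
r72=1001000 pc2: +4 =592
r73=1001001 pc3: +8 =600
r74=1001010 pc3: +8 =608
r75=1001011 pc4: +16 =624
r76=1001100 pc3: +8 =632
r77=1001101 pc4: +16 =648
r78=1001110 pc4: +16 =664
r79=1001111 pc5: +32 =696
r80=1010000 pc2: +4 =700
r81=1010001 pc3: +8 =708
r82=1010010 pc3: +8 =716
r83=1010011 pc4: +16 =732
r84=1010100 pc3: +8 =740
r85=1010101 pc4: +16 =756
r86=1010110 pc4: +16 =772
r87=1010111 pc5: +32 =804
r88=1011000 pc3: +8 =812
r89=1011001 pc4: +16 =828
r90=1011010 pc4: +16 =844
r91=1011011 pc5: +32 =876
r92=1011100 pc4: +16 =892
r93=1011101 pc5: +32 =924
r94=1011110 pc5: +32 =956
r95=1011111 pc6: +64 =1020
r96=1100000 pc2: +4 =1024
r97=1100001 pc3: +8 =1032
r98=1100010 pc3: +8 =1040
r99=1100011 pc4: +16 =1056
r100=1100100 pc3: +8 =1064
r101=1100101 pc4: +16 =1080
r102=1100110 pc4: +16 =1096
r103=1100111 pc5: +32 =1128
r104=1101000 pc3: +8 =1136
r105=1101001 pc4: +16 =1152
r106=1101010 pc4: +16 =1168
r107=1101011 pc5: +32 =1200
r108=1101100 pc4: +16 =1216
r109=1101101 pc5: +32 =1248
r110=1101110 pc5: +32 =1280
r111=1101111 pc6: +64 =1344
r112=1110000 pc3: +8 =1352
r113=1110001 pc4: +16 =1368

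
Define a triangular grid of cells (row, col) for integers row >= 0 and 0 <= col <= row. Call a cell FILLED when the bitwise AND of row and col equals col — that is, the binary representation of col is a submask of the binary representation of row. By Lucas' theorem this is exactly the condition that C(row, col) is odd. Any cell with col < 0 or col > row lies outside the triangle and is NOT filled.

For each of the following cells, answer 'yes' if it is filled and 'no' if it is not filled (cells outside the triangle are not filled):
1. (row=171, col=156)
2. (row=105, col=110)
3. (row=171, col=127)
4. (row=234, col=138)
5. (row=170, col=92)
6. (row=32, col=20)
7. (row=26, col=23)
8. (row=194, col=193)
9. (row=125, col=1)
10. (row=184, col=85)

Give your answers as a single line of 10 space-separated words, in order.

Answer: no no no yes no no no no yes no

Derivation:
(171,156): row=0b10101011, col=0b10011100, row AND col = 0b10001000 = 136; 136 != 156 -> empty
(105,110): col outside [0, 105] -> not filled
(171,127): row=0b10101011, col=0b1111111, row AND col = 0b101011 = 43; 43 != 127 -> empty
(234,138): row=0b11101010, col=0b10001010, row AND col = 0b10001010 = 138; 138 == 138 -> filled
(170,92): row=0b10101010, col=0b1011100, row AND col = 0b1000 = 8; 8 != 92 -> empty
(32,20): row=0b100000, col=0b10100, row AND col = 0b0 = 0; 0 != 20 -> empty
(26,23): row=0b11010, col=0b10111, row AND col = 0b10010 = 18; 18 != 23 -> empty
(194,193): row=0b11000010, col=0b11000001, row AND col = 0b11000000 = 192; 192 != 193 -> empty
(125,1): row=0b1111101, col=0b1, row AND col = 0b1 = 1; 1 == 1 -> filled
(184,85): row=0b10111000, col=0b1010101, row AND col = 0b10000 = 16; 16 != 85 -> empty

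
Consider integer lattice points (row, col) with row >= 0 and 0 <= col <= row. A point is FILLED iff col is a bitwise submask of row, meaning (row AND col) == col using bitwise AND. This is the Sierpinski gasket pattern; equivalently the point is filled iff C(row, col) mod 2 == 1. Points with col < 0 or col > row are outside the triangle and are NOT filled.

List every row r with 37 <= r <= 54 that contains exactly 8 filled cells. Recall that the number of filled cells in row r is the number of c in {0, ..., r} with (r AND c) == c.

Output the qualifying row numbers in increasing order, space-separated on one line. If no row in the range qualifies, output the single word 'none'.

Row r has 2^popcount(r) filled cells, so we need popcount(r) = log2(8) = 3.
Scan r = 37..54 and keep those with exactly 3 one-bits:
r=37=100101 popcount=3 -> KEEP
r=38=100110 popcount=3 -> KEEP
r=39=100111 popcount=4 -> skip
r=40=101000 popcount=2 -> skip
r=41=101001 popcount=3 -> KEEP
r=42=101010 popcount=3 -> KEEP
r=43=101011 popcount=4 -> skip
r=44=101100 popcount=3 -> KEEP
r=45=101101 popcount=4 -> skip
r=46=101110 popcount=4 -> skip
r=47=101111 popcount=5 -> skip
r=48=110000 popcount=2 -> skip
r=49=110001 popcount=3 -> KEEP
r=50=110010 popcount=3 -> KEEP
r=51=110011 popcount=4 -> skip
r=52=110100 popcount=3 -> KEEP
r=53=110101 popcount=4 -> skip
r=54=110110 popcount=4 -> skip
Kept rows: 37 38 41 42 44 49 50 52

Answer: 37 38 41 42 44 49 50 52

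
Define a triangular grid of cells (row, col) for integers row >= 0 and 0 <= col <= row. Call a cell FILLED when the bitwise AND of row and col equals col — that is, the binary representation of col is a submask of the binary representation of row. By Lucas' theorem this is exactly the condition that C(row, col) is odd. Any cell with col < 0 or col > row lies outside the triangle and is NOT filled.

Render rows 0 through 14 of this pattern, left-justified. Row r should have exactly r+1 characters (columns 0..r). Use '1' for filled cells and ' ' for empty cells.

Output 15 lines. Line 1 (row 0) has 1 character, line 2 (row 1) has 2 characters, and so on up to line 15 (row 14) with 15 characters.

Answer: 1
11
1 1
1111
1   1
11  11
1 1 1 1
11111111
1       1
11      11
1 1     1 1
1111    1111
1   1   1   1
11  11  11  11
1 1 1 1 1 1 1 1

Derivation:
r0=0: 1
r1=1: 11
r2=10: 1 1
r3=11: 1111
r4=100: 1   1
r5=101: 11  11
r6=110: 1 1 1 1
r7=111: 11111111
r8=1000: 1       1
r9=1001: 11      11
r10=1010: 1 1     1 1
r11=1011: 1111    1111
r12=1100: 1   1   1   1
r13=1101: 11  11  11  11
r14=1110: 1 1 1 1 1 1 1 1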